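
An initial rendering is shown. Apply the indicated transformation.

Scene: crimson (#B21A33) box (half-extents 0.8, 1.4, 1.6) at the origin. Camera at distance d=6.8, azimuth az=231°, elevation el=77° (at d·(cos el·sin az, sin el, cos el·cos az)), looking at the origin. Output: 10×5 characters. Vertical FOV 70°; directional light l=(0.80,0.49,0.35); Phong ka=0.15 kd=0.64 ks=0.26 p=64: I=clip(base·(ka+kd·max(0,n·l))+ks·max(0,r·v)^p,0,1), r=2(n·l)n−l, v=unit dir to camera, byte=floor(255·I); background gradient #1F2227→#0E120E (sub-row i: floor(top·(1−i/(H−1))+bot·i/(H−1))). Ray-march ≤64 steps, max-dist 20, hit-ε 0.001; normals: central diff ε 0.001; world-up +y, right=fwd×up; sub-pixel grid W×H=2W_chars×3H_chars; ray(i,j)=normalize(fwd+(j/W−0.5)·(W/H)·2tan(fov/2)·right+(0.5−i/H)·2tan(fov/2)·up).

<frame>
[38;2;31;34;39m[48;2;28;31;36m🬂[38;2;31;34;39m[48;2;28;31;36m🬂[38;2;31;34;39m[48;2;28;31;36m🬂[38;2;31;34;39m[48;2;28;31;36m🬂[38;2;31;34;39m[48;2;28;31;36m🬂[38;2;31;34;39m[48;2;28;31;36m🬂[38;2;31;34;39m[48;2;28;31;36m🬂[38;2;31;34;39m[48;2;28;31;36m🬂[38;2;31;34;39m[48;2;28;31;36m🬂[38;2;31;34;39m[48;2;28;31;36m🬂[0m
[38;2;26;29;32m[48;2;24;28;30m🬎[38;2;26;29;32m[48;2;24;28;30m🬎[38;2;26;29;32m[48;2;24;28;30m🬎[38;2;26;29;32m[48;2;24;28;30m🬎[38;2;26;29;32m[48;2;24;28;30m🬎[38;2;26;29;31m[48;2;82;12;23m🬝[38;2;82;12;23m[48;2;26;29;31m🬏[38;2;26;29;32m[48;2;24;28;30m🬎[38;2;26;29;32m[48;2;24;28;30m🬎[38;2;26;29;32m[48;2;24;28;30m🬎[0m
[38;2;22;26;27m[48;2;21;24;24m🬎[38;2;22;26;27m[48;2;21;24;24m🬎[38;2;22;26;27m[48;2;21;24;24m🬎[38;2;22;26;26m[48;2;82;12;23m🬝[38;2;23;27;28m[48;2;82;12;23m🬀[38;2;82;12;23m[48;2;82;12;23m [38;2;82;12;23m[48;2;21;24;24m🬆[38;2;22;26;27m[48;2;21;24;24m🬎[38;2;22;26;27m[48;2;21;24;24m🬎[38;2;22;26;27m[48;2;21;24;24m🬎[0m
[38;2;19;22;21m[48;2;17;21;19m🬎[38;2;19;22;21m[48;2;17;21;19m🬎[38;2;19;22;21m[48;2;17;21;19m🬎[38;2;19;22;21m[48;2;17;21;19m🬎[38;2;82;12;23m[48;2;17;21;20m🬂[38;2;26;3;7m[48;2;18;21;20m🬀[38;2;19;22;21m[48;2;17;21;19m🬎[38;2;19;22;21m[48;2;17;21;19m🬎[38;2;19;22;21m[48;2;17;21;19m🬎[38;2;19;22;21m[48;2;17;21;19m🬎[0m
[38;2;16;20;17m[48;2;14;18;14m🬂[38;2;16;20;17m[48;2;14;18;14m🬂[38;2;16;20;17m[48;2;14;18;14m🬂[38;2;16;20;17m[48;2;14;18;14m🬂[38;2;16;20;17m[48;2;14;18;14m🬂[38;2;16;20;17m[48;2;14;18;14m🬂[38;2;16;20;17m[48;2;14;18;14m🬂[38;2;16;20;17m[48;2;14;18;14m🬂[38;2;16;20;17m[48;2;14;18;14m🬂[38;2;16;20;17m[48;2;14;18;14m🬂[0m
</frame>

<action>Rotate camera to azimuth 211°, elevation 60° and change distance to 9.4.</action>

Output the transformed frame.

<frame>
[38;2;31;34;39m[48;2;28;31;36m🬂[38;2;31;34;39m[48;2;28;31;36m🬂[38;2;31;34;39m[48;2;28;31;36m🬂[38;2;31;34;39m[48;2;28;31;36m🬂[38;2;31;34;39m[48;2;28;31;36m🬂[38;2;31;34;39m[48;2;28;31;36m🬂[38;2;31;34;39m[48;2;28;31;36m🬂[38;2;31;34;39m[48;2;28;31;36m🬂[38;2;31;34;39m[48;2;28;31;36m🬂[38;2;31;34;39m[48;2;28;31;36m🬂[0m
[38;2;26;29;32m[48;2;24;28;30m🬎[38;2;26;29;32m[48;2;24;28;30m🬎[38;2;26;29;32m[48;2;24;28;30m🬎[38;2;26;29;32m[48;2;24;28;30m🬎[38;2;26;29;32m[48;2;24;28;30m🬎[38;2;26;29;32m[48;2;24;28;30m🬎[38;2;26;29;32m[48;2;24;28;30m🬎[38;2;26;29;32m[48;2;24;28;30m🬎[38;2;26;29;32m[48;2;24;28;30m🬎[38;2;26;29;32m[48;2;24;28;30m🬎[0m
[38;2;22;26;27m[48;2;21;24;24m🬎[38;2;22;26;27m[48;2;21;24;24m🬎[38;2;22;26;27m[48;2;21;24;24m🬎[38;2;22;26;27m[48;2;21;24;24m🬎[38;2;82;12;23m[48;2;22;26;26m🬦[38;2;82;12;23m[48;2;26;3;7m🬕[38;2;22;26;27m[48;2;21;24;24m🬎[38;2;22;26;27m[48;2;21;24;24m🬎[38;2;22;26;27m[48;2;21;24;24m🬎[38;2;22;26;27m[48;2;21;24;24m🬎[0m
[38;2;19;22;21m[48;2;17;21;19m🬎[38;2;19;22;21m[48;2;17;21;19m🬎[38;2;19;22;21m[48;2;17;21;19m🬎[38;2;19;22;21m[48;2;17;21;19m🬎[38;2;18;21;20m[48;2;26;3;7m🬺[38;2;26;3;7m[48;2;18;21;20m🬀[38;2;19;22;21m[48;2;17;21;19m🬎[38;2;19;22;21m[48;2;17;21;19m🬎[38;2;19;22;21m[48;2;17;21;19m🬎[38;2;19;22;21m[48;2;17;21;19m🬎[0m
[38;2;16;20;17m[48;2;14;18;14m🬂[38;2;16;20;17m[48;2;14;18;14m🬂[38;2;16;20;17m[48;2;14;18;14m🬂[38;2;16;20;17m[48;2;14;18;14m🬂[38;2;16;20;17m[48;2;14;18;14m🬂[38;2;16;20;17m[48;2;14;18;14m🬂[38;2;16;20;17m[48;2;14;18;14m🬂[38;2;16;20;17m[48;2;14;18;14m🬂[38;2;16;20;17m[48;2;14;18;14m🬂[38;2;16;20;17m[48;2;14;18;14m🬂[0m
</frame>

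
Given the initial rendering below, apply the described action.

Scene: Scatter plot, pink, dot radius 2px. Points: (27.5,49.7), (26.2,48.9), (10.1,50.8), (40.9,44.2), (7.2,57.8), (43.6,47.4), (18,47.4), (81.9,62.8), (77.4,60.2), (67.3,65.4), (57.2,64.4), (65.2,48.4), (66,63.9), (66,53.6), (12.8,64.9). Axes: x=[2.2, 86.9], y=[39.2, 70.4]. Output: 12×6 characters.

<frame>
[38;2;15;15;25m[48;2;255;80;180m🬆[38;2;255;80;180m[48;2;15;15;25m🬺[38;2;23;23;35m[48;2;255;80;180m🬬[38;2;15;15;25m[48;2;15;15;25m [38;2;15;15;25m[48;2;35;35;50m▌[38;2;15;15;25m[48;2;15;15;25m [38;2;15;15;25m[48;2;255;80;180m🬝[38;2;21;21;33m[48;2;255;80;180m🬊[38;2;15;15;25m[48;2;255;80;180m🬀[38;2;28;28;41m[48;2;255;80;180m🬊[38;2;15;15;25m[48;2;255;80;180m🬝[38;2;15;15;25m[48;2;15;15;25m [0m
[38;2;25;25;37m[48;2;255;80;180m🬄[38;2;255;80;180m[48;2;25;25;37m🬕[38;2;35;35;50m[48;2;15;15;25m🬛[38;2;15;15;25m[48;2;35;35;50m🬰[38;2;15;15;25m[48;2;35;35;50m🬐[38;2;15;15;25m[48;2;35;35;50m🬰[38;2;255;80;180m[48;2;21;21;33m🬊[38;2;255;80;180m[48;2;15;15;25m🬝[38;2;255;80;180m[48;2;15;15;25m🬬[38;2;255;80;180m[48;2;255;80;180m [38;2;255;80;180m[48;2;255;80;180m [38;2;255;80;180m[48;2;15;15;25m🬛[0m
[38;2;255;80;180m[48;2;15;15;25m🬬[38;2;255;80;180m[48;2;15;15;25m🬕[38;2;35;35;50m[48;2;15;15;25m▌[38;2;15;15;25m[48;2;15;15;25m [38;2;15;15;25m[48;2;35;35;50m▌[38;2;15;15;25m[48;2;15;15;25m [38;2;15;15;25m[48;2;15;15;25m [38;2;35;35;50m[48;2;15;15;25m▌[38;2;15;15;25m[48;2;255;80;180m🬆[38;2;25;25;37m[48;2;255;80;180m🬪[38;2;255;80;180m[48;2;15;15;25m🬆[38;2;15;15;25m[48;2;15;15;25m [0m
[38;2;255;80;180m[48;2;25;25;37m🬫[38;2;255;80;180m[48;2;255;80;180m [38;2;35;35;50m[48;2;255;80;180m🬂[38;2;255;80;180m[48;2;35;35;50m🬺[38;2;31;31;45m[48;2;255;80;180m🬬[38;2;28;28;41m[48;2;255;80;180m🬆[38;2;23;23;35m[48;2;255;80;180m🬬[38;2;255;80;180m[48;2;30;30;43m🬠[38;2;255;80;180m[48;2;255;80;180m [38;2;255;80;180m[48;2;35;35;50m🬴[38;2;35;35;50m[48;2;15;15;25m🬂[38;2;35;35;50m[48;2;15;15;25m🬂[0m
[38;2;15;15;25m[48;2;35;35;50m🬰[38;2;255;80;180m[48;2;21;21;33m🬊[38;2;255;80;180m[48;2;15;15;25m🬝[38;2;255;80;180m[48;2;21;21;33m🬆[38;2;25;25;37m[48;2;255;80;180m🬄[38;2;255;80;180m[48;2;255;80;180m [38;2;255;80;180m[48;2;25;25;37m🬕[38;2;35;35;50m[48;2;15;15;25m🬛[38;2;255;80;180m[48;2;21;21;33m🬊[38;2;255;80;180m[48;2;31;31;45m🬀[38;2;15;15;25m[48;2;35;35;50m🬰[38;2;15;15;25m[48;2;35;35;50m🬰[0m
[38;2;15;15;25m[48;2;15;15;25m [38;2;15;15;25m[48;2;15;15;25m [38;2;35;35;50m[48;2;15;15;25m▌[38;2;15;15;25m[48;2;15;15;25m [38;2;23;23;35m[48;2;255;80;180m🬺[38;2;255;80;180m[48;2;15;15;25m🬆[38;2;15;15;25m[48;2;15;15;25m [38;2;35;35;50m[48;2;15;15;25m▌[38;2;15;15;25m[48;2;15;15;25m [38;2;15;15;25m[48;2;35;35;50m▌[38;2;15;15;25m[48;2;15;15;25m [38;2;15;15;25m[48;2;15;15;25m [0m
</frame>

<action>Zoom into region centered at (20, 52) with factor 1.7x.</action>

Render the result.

<frame>
[38;2;15;15;25m[48;2;15;15;25m [38;2;15;15;25m[48;2;15;15;25m [38;2;28;28;41m[48;2;255;80;180m🬆[38;2;15;15;25m[48;2;255;80;180m🬬[38;2;15;15;25m[48;2;35;35;50m▌[38;2;15;15;25m[48;2;15;15;25m [38;2;15;15;25m[48;2;15;15;25m [38;2;35;35;50m[48;2;15;15;25m▌[38;2;15;15;25m[48;2;15;15;25m [38;2;15;15;25m[48;2;35;35;50m▌[38;2;15;15;25m[48;2;15;15;25m [38;2;15;15;25m[48;2;15;15;25m [0m
[38;2;15;15;25m[48;2;35;35;50m🬰[38;2;23;23;35m[48;2;255;80;180m🬺[38;2;255;80;180m[48;2;35;35;50m🬬[38;2;255;80;180m[48;2;21;21;33m🬆[38;2;15;15;25m[48;2;35;35;50m🬐[38;2;15;15;25m[48;2;35;35;50m🬰[38;2;15;15;25m[48;2;35;35;50m🬰[38;2;35;35;50m[48;2;15;15;25m🬛[38;2;15;15;25m[48;2;35;35;50m🬰[38;2;15;15;25m[48;2;35;35;50m🬐[38;2;15;15;25m[48;2;35;35;50m🬰[38;2;15;15;25m[48;2;35;35;50m🬰[0m
[38;2;15;15;25m[48;2;15;15;25m [38;2;15;15;25m[48;2;15;15;25m [38;2;27;27;40m[48;2;255;80;180m🬝[38;2;15;15;25m[48;2;255;80;180m🬊[38;2;15;15;25m[48;2;35;35;50m▌[38;2;15;15;25m[48;2;15;15;25m [38;2;15;15;25m[48;2;15;15;25m [38;2;23;23;35m[48;2;255;80;180m🬬[38;2;15;15;25m[48;2;15;15;25m [38;2;15;15;25m[48;2;35;35;50m▌[38;2;15;15;25m[48;2;15;15;25m [38;2;15;15;25m[48;2;15;15;25m [0m
[38;2;35;35;50m[48;2;15;15;25m🬂[38;2;35;35;50m[48;2;15;15;25m🬂[38;2;255;80;180m[48;2;28;28;41m🬊[38;2;255;80;180m[48;2;15;15;25m🬝[38;2;255;80;180m[48;2;25;25;37m🬟[38;2;255;80;180m[48;2;28;28;41m🬱[38;2;35;35;50m[48;2;255;80;180m🬀[38;2;255;80;180m[48;2;255;80;180m [38;2;255;80;180m[48;2;25;25;37m🬓[38;2;35;35;50m[48;2;15;15;25m🬨[38;2;23;23;35m[48;2;255;80;180m🬝[38;2;255;80;180m[48;2;28;28;41m🬱[0m
[38;2;15;15;25m[48;2;35;35;50m🬰[38;2;15;15;25m[48;2;35;35;50m🬰[38;2;35;35;50m[48;2;15;15;25m🬛[38;2;15;15;25m[48;2;35;35;50m🬰[38;2;255;80;180m[48;2;28;28;41m🬊[38;2;255;80;180m[48;2;15;15;25m🬝[38;2;255;80;180m[48;2;25;25;37m🬂[38;2;255;80;180m[48;2;28;28;41m🬆[38;2;15;15;25m[48;2;35;35;50m🬰[38;2;15;15;25m[48;2;35;35;50m🬐[38;2;255;80;180m[48;2;35;35;50m🬸[38;2;255;80;180m[48;2;15;15;25m🬝[0m
[38;2;15;15;25m[48;2;15;15;25m [38;2;15;15;25m[48;2;15;15;25m [38;2;35;35;50m[48;2;15;15;25m▌[38;2;15;15;25m[48;2;15;15;25m [38;2;15;15;25m[48;2;35;35;50m▌[38;2;15;15;25m[48;2;15;15;25m [38;2;15;15;25m[48;2;15;15;25m [38;2;35;35;50m[48;2;15;15;25m▌[38;2;15;15;25m[48;2;15;15;25m [38;2;23;23;35m[48;2;255;80;180m🬺[38;2;255;80;180m[48;2;15;15;25m🬬[38;2;255;80;180m[48;2;15;15;25m🬆[0m
</frame>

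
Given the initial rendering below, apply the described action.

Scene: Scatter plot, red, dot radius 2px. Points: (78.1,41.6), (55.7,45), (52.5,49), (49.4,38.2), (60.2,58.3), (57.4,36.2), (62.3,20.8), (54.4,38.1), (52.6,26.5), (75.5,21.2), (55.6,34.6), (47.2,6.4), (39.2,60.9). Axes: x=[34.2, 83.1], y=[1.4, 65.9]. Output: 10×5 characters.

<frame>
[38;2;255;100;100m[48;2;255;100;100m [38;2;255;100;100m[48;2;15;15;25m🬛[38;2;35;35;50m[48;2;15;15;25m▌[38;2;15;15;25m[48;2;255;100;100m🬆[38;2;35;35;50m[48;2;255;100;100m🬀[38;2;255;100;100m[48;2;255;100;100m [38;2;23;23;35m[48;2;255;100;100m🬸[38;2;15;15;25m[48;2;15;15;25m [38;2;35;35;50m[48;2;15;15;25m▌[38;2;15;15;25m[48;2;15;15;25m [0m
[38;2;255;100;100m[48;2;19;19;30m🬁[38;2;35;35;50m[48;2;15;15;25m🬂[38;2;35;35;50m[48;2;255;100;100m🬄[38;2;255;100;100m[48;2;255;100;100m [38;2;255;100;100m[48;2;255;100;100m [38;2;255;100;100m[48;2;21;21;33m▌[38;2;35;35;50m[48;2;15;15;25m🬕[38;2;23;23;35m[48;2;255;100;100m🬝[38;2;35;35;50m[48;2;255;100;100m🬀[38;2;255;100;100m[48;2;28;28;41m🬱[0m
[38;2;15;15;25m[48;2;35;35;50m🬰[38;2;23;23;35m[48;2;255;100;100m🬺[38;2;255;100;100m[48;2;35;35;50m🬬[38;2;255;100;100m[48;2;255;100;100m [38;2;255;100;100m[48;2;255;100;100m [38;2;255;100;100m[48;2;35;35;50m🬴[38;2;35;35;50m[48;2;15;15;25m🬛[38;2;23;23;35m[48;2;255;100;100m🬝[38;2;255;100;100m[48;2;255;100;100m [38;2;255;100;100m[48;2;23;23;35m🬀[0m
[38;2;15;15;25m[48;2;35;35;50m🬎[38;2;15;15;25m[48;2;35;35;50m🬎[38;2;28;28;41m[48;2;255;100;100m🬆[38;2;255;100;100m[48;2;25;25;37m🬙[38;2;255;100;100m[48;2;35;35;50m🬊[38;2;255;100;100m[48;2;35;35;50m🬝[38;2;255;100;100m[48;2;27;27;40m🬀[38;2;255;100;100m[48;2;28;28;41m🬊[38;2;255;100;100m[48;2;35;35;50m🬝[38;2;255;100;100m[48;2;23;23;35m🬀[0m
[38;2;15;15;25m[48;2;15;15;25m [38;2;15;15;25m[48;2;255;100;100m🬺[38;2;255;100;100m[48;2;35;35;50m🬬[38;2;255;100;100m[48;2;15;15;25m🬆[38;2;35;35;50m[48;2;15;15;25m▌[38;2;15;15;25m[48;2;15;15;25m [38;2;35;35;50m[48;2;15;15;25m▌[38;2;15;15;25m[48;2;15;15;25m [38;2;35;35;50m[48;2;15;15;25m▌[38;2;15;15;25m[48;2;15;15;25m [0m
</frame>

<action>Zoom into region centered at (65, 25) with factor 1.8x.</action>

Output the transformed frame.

<frame>
[38;2;255;100;100m[48;2;15;15;25m🬬[38;2;255;100;100m[48;2;255;100;100m [38;2;255;100;100m[48;2;15;15;25m🬺[38;2;15;15;25m[48;2;255;100;100m🬬[38;2;35;35;50m[48;2;15;15;25m▌[38;2;15;15;25m[48;2;15;15;25m [38;2;35;35;50m[48;2;15;15;25m▌[38;2;15;15;25m[48;2;15;15;25m [38;2;255;100;100m[48;2;28;28;41m🬊[38;2;255;100;100m[48;2;15;15;25m🬝[0m
[38;2;255;100;100m[48;2;255;100;100m [38;2;255;100;100m[48;2;15;15;25m🬝[38;2;255;100;100m[48;2;21;21;33m🬆[38;2;35;35;50m[48;2;15;15;25m🬂[38;2;35;35;50m[48;2;15;15;25m🬕[38;2;35;35;50m[48;2;15;15;25m🬂[38;2;35;35;50m[48;2;15;15;25m🬕[38;2;35;35;50m[48;2;15;15;25m🬂[38;2;35;35;50m[48;2;15;15;25m🬕[38;2;35;35;50m[48;2;15;15;25m🬂[0m
[38;2;255;100;100m[48;2;15;15;25m🬝[38;2;255;100;100m[48;2;23;23;35m🬀[38;2;31;31;45m[48;2;255;100;100m🬝[38;2;15;15;25m[48;2;255;100;100m🬀[38;2;28;28;41m[48;2;255;100;100m🬊[38;2;15;15;25m[48;2;35;35;50m🬰[38;2;35;35;50m[48;2;15;15;25m🬛[38;2;21;21;33m[48;2;255;100;100m🬆[38;2;255;100;100m[48;2;15;15;25m🬺[38;2;23;23;35m[48;2;255;100;100m🬬[0m
[38;2;15;15;25m[48;2;35;35;50m🬎[38;2;15;15;25m[48;2;35;35;50m🬎[38;2;35;35;50m[48;2;15;15;25m🬲[38;2;255;100;100m[48;2;28;28;41m🬊[38;2;255;100;100m[48;2;27;27;40m🬀[38;2;15;15;25m[48;2;35;35;50m🬎[38;2;35;35;50m[48;2;15;15;25m🬲[38;2;23;23;35m[48;2;255;100;100m🬺[38;2;255;100;100m[48;2;28;28;41m🬆[38;2;15;15;25m[48;2;35;35;50m🬎[0m
[38;2;15;15;25m[48;2;15;15;25m [38;2;15;15;25m[48;2;15;15;25m [38;2;35;35;50m[48;2;15;15;25m▌[38;2;15;15;25m[48;2;15;15;25m [38;2;35;35;50m[48;2;15;15;25m▌[38;2;15;15;25m[48;2;15;15;25m [38;2;35;35;50m[48;2;15;15;25m▌[38;2;15;15;25m[48;2;15;15;25m [38;2;35;35;50m[48;2;15;15;25m▌[38;2;15;15;25m[48;2;15;15;25m [0m
</frame>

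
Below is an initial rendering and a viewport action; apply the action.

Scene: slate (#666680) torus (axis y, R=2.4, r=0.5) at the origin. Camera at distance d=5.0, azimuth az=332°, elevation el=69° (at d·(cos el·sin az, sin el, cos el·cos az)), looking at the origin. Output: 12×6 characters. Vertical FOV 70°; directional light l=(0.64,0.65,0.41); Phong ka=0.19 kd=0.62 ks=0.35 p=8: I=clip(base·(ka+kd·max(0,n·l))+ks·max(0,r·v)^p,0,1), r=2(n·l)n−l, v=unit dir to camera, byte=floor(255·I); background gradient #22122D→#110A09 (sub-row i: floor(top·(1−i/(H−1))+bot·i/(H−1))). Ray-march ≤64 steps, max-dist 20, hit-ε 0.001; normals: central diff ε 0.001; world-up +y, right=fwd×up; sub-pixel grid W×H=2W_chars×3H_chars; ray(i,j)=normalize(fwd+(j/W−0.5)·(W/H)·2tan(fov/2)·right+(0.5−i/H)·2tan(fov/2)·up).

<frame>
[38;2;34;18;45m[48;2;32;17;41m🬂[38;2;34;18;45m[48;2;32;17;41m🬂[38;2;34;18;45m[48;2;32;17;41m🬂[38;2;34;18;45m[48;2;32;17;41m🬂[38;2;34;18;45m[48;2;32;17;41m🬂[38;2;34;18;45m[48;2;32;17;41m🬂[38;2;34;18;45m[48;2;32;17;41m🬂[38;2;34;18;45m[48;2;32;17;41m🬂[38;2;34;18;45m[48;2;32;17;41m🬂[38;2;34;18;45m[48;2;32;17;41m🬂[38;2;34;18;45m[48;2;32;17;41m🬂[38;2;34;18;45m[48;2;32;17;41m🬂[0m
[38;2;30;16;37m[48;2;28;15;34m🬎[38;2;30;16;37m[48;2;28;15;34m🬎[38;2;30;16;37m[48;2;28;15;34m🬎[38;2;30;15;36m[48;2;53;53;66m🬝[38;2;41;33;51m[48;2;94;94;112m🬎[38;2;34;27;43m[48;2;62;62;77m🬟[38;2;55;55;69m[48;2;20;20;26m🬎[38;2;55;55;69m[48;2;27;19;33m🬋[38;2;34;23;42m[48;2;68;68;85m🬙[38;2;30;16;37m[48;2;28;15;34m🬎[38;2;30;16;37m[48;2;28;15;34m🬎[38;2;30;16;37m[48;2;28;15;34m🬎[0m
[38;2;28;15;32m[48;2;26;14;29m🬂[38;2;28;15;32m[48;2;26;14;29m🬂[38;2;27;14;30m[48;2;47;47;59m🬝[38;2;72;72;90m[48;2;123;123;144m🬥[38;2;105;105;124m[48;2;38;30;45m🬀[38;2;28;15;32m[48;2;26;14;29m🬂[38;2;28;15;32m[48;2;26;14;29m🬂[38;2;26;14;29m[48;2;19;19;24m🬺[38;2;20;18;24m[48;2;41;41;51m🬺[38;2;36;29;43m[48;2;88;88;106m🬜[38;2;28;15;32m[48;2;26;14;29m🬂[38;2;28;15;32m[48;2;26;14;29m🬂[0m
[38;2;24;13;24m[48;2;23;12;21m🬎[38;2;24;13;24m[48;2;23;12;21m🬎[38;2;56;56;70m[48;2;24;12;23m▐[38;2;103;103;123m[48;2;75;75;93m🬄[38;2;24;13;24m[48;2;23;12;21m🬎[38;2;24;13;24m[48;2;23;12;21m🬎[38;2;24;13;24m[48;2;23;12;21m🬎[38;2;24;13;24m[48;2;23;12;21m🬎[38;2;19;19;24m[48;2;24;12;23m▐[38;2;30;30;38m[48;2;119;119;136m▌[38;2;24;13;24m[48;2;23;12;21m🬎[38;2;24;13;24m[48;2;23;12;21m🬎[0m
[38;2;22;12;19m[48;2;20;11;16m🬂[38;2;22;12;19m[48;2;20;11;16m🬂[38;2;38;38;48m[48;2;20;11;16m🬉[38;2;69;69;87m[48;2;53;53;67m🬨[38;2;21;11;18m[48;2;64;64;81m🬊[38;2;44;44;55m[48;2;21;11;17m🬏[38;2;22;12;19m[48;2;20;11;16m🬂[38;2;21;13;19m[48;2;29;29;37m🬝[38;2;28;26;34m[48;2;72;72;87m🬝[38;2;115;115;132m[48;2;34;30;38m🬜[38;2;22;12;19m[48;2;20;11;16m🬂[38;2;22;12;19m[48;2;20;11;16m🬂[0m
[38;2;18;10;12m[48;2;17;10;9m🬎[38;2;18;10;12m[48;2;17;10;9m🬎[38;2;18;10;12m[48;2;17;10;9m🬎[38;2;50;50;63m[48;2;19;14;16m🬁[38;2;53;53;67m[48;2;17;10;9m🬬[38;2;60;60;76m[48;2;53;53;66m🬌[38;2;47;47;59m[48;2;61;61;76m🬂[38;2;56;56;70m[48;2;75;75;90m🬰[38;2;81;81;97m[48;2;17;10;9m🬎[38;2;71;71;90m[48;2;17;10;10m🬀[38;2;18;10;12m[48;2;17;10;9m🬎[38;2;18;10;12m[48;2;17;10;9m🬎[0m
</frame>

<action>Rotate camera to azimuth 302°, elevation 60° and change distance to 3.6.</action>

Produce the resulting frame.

<frame>
[38;2;34;18;45m[48;2;32;17;41m🬂[38;2;34;18;45m[48;2;32;17;41m🬂[38;2;34;18;45m[48;2;32;17;41m🬂[38;2;34;18;45m[48;2;32;17;41m🬂[38;2;34;18;45m[48;2;32;17;41m🬂[38;2;33;17;42m[48;2;62;62;78m🬝[38;2;33;17;43m[48;2;64;64;81m🬎[38;2;34;18;45m[48;2;32;17;41m🬂[38;2;34;18;45m[48;2;32;17;41m🬂[38;2;34;18;45m[48;2;32;17;41m🬂[38;2;34;18;45m[48;2;32;17;41m🬂[38;2;34;18;45m[48;2;32;17;41m🬂[0m
[38;2;30;16;37m[48;2;28;15;34m🬎[38;2;30;16;37m[48;2;28;15;34m🬎[38;2;30;16;37m[48;2;59;59;73m🬎[38;2;49;44;61m[48;2;91;91;107m🬆[38;2;66;66;81m[48;2;38;38;48m🬆[38;2;52;52;64m[48;2;24;21;31m🬂[38;2;37;37;47m[48;2;23;17;29m🬂[38;2;42;42;53m[48;2;19;19;24m🬂[38;2;72;72;88m[48;2;23;23;29m🬂[38;2;73;73;86m[48;2;29;18;35m🬢[38;2;83;83;102m[48;2;30;15;36m🬏[38;2;30;16;37m[48;2;28;15;34m🬎[0m
[38;2;28;15;32m[48;2;26;14;29m🬂[38;2;33;25;40m[48;2;65;65;81m🬆[38;2;72;72;90m[48;2;137;137;156m🬟[38;2;73;73;89m[48;2;33;27;39m🬄[38;2;19;19;24m[48;2;26;14;29m🬀[38;2;28;15;32m[48;2;26;14;29m🬂[38;2;28;15;32m[48;2;26;14;29m🬂[38;2;28;15;32m[48;2;26;14;29m🬂[38;2;19;19;24m[48;2;26;14;29m🬂[38;2;19;19;24m[48;2;24;24;30m🬺[38;2;88;88;103m[48;2;35;35;43m🬊[38;2;137;137;154m[48;2;27;14;30m🬏[0m
[38;2;24;16;25m[48;2;46;46;58m🬕[38;2;66;66;83m[48;2;107;107;127m▌[38;2;115;115;135m[48;2;73;73;91m🬄[38;2;24;13;24m[48;2;23;12;21m🬎[38;2;24;13;24m[48;2;23;12;21m🬎[38;2;24;13;24m[48;2;23;12;21m🬎[38;2;24;13;24m[48;2;23;12;21m🬎[38;2;24;13;24m[48;2;23;12;21m🬎[38;2;24;13;24m[48;2;23;12;21m🬎[38;2;19;19;24m[48;2;24;12;23m▐[38;2;19;19;24m[48;2;36;36;46m▌[38;2;128;128;144m[48;2;93;93;109m🬟[0m
[38;2;47;47;60m[48;2;21;11;17m▐[38;2;93;93;113m[48;2;68;68;85m🬉[38;2;76;76;96m[48;2;92;92;113m▐[38;2;66;66;83m[48;2;21;11;17m🬏[38;2;22;12;19m[48;2;20;11;16m🬂[38;2;22;12;19m[48;2;20;11;16m🬂[38;2;22;12;19m[48;2;20;11;16m🬂[38;2;22;12;19m[48;2;20;11;16m🬂[38;2;22;12;19m[48;2;20;11;16m🬂[38;2;20;16;21m[48;2;28;28;36m🬝[38;2;34;34;43m[48;2;55;55;68m🬕[38;2;119;119;136m[48;2;99;99;114m🬘[0m
[38;2;33;33;42m[48;2;18;12;14m🬉[38;2;61;61;77m[48;2;46;46;58m🬨[38;2;84;84;103m[48;2;70;70;87m🬊[38;2;19;10;13m[48;2;77;77;96m🬁[38;2;18;10;12m[48;2;68;68;85m🬊[38;2;18;10;12m[48;2;56;56;71m🬎[38;2;18;10;12m[48;2;43;43;54m🬎[38;2;18;10;12m[48;2;46;46;58m🬎[38;2;22;16;20m[48;2;46;46;58m🬆[38;2;39;39;49m[48;2;59;59;73m🬆[38;2;62;62;75m[48;2;93;93;108m🬄[38;2;104;104;120m[48;2;66;66;82m🬄[0m
</frame>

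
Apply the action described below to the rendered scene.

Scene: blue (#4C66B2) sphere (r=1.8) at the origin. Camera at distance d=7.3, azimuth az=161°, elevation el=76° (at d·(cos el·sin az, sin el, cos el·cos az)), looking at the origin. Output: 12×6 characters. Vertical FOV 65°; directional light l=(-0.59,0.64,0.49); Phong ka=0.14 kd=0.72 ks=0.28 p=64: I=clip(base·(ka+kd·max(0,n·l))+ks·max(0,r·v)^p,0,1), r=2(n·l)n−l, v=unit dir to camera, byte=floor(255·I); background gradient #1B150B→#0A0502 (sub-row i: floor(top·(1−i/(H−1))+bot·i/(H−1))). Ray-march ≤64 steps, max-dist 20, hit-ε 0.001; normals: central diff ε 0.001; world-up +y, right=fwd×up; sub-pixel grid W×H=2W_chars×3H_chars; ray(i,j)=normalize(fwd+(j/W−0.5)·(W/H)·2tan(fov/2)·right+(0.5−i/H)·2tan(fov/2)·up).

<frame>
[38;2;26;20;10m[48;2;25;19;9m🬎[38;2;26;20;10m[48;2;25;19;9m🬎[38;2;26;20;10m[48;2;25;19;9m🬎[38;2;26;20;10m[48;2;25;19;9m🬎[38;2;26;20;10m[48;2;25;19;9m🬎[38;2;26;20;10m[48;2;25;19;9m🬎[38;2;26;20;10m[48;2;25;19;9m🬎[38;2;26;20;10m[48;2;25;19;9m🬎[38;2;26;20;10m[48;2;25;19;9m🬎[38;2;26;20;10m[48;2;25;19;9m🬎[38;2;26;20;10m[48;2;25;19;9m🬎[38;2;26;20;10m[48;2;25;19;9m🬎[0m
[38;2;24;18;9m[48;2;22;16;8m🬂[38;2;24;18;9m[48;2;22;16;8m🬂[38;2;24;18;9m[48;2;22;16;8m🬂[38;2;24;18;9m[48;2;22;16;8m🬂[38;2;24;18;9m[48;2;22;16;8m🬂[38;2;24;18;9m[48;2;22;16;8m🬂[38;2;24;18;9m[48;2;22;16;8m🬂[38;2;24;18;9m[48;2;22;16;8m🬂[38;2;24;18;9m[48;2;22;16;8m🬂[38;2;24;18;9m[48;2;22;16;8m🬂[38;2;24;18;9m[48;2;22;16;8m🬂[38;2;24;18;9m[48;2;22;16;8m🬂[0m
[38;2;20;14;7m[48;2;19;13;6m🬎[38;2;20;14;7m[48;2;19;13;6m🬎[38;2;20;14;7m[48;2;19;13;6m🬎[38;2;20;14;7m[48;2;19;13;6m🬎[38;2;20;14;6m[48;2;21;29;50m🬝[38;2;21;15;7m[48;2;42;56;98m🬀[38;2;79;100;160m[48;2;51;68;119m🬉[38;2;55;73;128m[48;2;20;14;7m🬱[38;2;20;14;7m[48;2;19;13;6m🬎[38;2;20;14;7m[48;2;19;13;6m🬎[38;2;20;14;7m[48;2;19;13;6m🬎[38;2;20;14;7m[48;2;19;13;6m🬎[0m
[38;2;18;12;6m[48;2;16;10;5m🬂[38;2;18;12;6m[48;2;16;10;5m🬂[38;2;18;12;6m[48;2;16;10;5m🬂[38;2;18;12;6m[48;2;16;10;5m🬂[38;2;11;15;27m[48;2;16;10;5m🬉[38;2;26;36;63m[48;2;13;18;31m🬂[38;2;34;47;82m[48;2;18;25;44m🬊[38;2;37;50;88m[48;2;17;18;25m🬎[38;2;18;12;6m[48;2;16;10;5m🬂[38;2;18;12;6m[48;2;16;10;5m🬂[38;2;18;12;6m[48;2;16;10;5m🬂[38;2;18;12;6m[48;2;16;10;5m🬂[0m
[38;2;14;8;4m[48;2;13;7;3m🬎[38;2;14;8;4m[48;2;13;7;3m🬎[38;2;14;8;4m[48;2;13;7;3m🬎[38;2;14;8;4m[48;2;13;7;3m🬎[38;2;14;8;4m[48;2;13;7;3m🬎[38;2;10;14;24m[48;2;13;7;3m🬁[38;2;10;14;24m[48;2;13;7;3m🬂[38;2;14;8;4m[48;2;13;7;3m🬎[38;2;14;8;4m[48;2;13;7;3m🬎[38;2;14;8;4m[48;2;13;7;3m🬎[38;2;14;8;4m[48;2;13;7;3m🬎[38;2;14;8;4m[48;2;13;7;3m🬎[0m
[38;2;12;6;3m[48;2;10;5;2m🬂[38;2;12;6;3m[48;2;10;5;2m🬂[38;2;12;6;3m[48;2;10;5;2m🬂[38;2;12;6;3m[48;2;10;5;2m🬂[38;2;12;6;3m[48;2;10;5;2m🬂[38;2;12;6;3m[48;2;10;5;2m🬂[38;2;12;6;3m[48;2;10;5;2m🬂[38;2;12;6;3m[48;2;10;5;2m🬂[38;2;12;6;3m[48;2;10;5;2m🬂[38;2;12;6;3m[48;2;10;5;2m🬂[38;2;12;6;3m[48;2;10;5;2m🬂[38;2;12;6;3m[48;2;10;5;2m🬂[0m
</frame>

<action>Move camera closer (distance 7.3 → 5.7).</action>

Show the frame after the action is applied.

<frame>
[38;2;26;20;10m[48;2;25;19;9m🬎[38;2;26;20;10m[48;2;25;19;9m🬎[38;2;26;20;10m[48;2;25;19;9m🬎[38;2;26;20;10m[48;2;25;19;9m🬎[38;2;26;20;10m[48;2;25;19;9m🬎[38;2;26;20;10m[48;2;25;19;9m🬎[38;2;26;20;10m[48;2;25;19;9m🬎[38;2;26;20;10m[48;2;25;19;9m🬎[38;2;26;20;10m[48;2;25;19;9m🬎[38;2;26;20;10m[48;2;25;19;9m🬎[38;2;26;20;10m[48;2;25;19;9m🬎[38;2;26;20;10m[48;2;25;19;9m🬎[0m
[38;2;24;18;9m[48;2;22;16;8m🬂[38;2;24;18;9m[48;2;22;16;8m🬂[38;2;24;18;9m[48;2;22;16;8m🬂[38;2;24;18;9m[48;2;22;16;8m🬂[38;2;24;18;9m[48;2;22;16;8m🬂[38;2;23;17;8m[48;2;51;69;120m🬎[38;2;23;17;8m[48;2;60;80;141m🬎[38;2;64;87;151m[48;2;22;17;8m🬏[38;2;24;18;9m[48;2;22;16;8m🬂[38;2;24;18;9m[48;2;22;16;8m🬂[38;2;24;18;9m[48;2;22;16;8m🬂[38;2;24;18;9m[48;2;22;16;8m🬂[0m
[38;2;20;14;7m[48;2;19;13;6m🬎[38;2;20;14;7m[48;2;19;13;6m🬎[38;2;20;14;7m[48;2;19;13;6m🬎[38;2;20;14;7m[48;2;19;13;6m🬎[38;2;20;21;27m[48;2;31;42;73m🬐[38;2;46;62;108m[48;2;37;49;87m🬊[38;2;61;80;134m[48;2;45;60;106m🬊[38;2;58;78;136m[48;2;49;65;114m🬎[38;2;53;72;126m[48;2;20;14;6m🬓[38;2;20;14;7m[48;2;19;13;6m🬎[38;2;20;14;7m[48;2;19;13;6m🬎[38;2;20;14;7m[48;2;19;13;6m🬎[0m
[38;2;18;12;6m[48;2;16;10;5m🬂[38;2;18;12;6m[48;2;16;10;5m🬂[38;2;18;12;6m[48;2;16;10;5m🬂[38;2;18;12;6m[48;2;16;10;5m🬂[38;2;22;29;51m[48;2;11;15;27m🬁[38;2;28;37;66m[48;2;16;22;38m🬊[38;2;35;47;83m[48;2;24;32;57m🬊[38;2;39;53;94m[48;2;29;39;68m🬊[38;2;34;46;81m[48;2;17;11;5m▌[38;2;18;12;6m[48;2;16;10;5m🬂[38;2;18;12;6m[48;2;16;10;5m🬂[38;2;18;12;6m[48;2;16;10;5m🬂[0m
[38;2;14;8;4m[48;2;13;7;3m🬎[38;2;14;8;4m[48;2;13;7;3m🬎[38;2;14;8;4m[48;2;13;7;3m🬎[38;2;14;8;4m[48;2;13;7;3m🬎[38;2;10;14;24m[48;2;13;7;3m🬁[38;2;10;14;24m[48;2;13;7;3m🬎[38;2;11;15;27m[48;2;13;7;3m🬎[38;2;13;18;33m[48;2;13;7;3m🬆[38;2;14;8;4m[48;2;13;7;3m🬎[38;2;14;8;4m[48;2;13;7;3m🬎[38;2;14;8;4m[48;2;13;7;3m🬎[38;2;14;8;4m[48;2;13;7;3m🬎[0m
[38;2;12;6;3m[48;2;10;5;2m🬂[38;2;12;6;3m[48;2;10;5;2m🬂[38;2;12;6;3m[48;2;10;5;2m🬂[38;2;12;6;3m[48;2;10;5;2m🬂[38;2;12;6;3m[48;2;10;5;2m🬂[38;2;12;6;3m[48;2;10;5;2m🬂[38;2;12;6;3m[48;2;10;5;2m🬂[38;2;12;6;3m[48;2;10;5;2m🬂[38;2;12;6;3m[48;2;10;5;2m🬂[38;2;12;6;3m[48;2;10;5;2m🬂[38;2;12;6;3m[48;2;10;5;2m🬂[38;2;12;6;3m[48;2;10;5;2m🬂[0m
</frame>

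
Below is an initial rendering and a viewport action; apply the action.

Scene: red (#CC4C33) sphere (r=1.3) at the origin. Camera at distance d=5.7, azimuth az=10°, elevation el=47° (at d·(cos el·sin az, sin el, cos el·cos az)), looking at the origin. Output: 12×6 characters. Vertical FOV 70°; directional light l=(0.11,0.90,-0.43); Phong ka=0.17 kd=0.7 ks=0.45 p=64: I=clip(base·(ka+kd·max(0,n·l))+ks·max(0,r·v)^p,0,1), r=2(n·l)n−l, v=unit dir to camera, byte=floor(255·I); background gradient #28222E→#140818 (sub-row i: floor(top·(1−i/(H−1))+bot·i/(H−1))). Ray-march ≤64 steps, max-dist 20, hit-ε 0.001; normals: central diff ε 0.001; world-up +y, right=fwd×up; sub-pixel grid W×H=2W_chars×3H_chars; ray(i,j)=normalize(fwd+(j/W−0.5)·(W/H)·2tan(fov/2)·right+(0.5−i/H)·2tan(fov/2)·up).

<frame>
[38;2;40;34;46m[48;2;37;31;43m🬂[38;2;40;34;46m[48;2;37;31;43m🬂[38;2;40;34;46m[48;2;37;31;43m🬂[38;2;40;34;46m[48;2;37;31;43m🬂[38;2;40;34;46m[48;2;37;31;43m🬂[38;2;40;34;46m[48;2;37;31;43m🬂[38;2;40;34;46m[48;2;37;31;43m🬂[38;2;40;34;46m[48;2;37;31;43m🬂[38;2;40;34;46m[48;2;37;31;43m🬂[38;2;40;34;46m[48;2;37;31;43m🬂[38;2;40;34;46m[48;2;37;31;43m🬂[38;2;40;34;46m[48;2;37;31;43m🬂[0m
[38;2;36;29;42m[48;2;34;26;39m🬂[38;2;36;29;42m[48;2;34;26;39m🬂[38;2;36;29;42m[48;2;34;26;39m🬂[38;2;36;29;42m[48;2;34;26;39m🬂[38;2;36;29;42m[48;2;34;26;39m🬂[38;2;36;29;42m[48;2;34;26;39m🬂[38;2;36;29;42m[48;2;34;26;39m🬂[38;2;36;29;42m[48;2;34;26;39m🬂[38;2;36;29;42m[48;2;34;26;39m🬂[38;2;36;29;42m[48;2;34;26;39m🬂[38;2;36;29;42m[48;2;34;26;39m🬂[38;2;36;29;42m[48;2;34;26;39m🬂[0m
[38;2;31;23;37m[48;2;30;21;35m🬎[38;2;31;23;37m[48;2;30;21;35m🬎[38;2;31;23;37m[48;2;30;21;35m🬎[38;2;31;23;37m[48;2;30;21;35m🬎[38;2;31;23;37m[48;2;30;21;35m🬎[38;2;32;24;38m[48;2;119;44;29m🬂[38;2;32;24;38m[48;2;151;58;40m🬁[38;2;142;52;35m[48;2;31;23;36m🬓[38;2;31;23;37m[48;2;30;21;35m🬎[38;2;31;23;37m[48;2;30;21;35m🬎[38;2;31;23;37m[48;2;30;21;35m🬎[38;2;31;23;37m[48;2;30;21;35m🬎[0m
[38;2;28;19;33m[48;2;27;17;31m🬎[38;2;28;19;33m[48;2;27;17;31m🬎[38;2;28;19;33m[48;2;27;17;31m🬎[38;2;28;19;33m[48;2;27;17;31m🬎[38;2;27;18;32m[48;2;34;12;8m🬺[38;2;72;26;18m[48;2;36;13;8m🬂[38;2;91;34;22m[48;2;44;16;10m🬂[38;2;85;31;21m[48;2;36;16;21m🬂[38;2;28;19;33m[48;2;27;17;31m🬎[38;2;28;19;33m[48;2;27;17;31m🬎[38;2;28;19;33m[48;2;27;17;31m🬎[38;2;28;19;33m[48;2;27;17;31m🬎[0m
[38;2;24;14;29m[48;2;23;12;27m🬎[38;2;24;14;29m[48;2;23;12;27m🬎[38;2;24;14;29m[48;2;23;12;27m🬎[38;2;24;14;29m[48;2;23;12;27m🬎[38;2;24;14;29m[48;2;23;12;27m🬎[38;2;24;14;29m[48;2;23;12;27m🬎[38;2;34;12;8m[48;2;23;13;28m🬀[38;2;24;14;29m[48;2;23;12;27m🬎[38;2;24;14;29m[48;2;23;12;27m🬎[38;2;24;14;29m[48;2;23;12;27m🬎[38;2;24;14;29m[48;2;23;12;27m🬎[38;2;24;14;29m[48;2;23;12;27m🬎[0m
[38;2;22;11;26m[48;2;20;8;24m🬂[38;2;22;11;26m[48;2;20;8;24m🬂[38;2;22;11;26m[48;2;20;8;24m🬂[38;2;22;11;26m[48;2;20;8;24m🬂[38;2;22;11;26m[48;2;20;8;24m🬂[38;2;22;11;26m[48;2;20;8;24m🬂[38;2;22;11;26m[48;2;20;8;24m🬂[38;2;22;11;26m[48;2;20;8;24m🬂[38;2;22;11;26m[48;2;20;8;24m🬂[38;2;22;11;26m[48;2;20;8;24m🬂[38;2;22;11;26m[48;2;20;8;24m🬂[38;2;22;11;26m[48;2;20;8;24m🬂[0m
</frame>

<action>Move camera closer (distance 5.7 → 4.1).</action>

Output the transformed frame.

<frame>
[38;2;40;34;46m[48;2;37;31;43m🬂[38;2;40;34;46m[48;2;37;31;43m🬂[38;2;40;34;46m[48;2;37;31;43m🬂[38;2;40;34;46m[48;2;37;31;43m🬂[38;2;40;34;46m[48;2;37;31;43m🬂[38;2;40;34;46m[48;2;37;31;43m🬂[38;2;40;34;46m[48;2;37;31;43m🬂[38;2;40;34;46m[48;2;37;31;43m🬂[38;2;40;34;46m[48;2;37;31;43m🬂[38;2;40;34;46m[48;2;37;31;43m🬂[38;2;40;34;46m[48;2;37;31;43m🬂[38;2;40;34;46m[48;2;37;31;43m🬂[0m
[38;2;36;29;42m[48;2;34;26;39m🬂[38;2;36;29;42m[48;2;34;26;39m🬂[38;2;36;29;42m[48;2;34;26;39m🬂[38;2;36;29;42m[48;2;34;26;39m🬂[38;2;36;29;42m[48;2;34;26;39m🬂[38;2;35;27;40m[48;2;164;61;41m🬝[38;2;35;28;41m[48;2;172;64;42m🬎[38;2;36;29;42m[48;2;34;26;39m🬂[38;2;36;29;42m[48;2;34;26;39m🬂[38;2;36;29;42m[48;2;34;26;39m🬂[38;2;36;29;42m[48;2;34;26;39m🬂[38;2;36;29;42m[48;2;34;26;39m🬂[0m
[38;2;31;23;37m[48;2;30;21;35m🬎[38;2;31;23;37m[48;2;30;21;35m🬎[38;2;31;23;37m[48;2;30;21;35m🬎[38;2;31;23;37m[48;2;30;21;35m🬎[38;2;106;39;26m[48;2;44;24;30m▐[38;2;136;50;33m[48;2;107;39;26m🬊[38;2;155;63;45m[48;2;118;44;29m🬊[38;2;147;54;36m[48;2;116;43;29m🬎[38;2;112;41;28m[48;2;31;23;36m🬏[38;2;31;23;37m[48;2;30;21;35m🬎[38;2;31;23;37m[48;2;30;21;35m🬎[38;2;31;23;37m[48;2;30;21;35m🬎[0m
[38;2;28;19;33m[48;2;27;17;31m🬎[38;2;28;19;33m[48;2;27;17;31m🬎[38;2;28;19;33m[48;2;27;17;31m🬎[38;2;28;19;33m[48;2;27;17;31m🬎[38;2;56;20;13m[48;2;34;14;14m🬂[38;2;73;27;18m[48;2;40;14;9m🬊[38;2;83;31;20m[48;2;50;18;12m🬊[38;2;82;30;20m[48;2;42;15;10m🬎[38;2;73;27;18m[48;2;27;18;32m🬄[38;2;28;19;33m[48;2;27;17;31m🬎[38;2;28;19;33m[48;2;27;17;31m🬎[38;2;28;19;33m[48;2;27;17;31m🬎[0m
[38;2;24;14;29m[48;2;23;12;27m🬎[38;2;24;14;29m[48;2;23;12;27m🬎[38;2;24;14;29m[48;2;23;12;27m🬎[38;2;24;14;29m[48;2;23;12;27m🬎[38;2;23;13;28m[48;2;34;12;8m🬺[38;2;34;12;8m[48;2;23;12;27m🬊[38;2;34;12;8m[48;2;23;12;27m🬎[38;2;34;12;8m[48;2;23;13;28m🬂[38;2;24;14;29m[48;2;23;12;27m🬎[38;2;24;14;29m[48;2;23;12;27m🬎[38;2;24;14;29m[48;2;23;12;27m🬎[38;2;24;14;29m[48;2;23;12;27m🬎[0m
[38;2;22;11;26m[48;2;20;8;24m🬂[38;2;22;11;26m[48;2;20;8;24m🬂[38;2;22;11;26m[48;2;20;8;24m🬂[38;2;22;11;26m[48;2;20;8;24m🬂[38;2;22;11;26m[48;2;20;8;24m🬂[38;2;22;11;26m[48;2;20;8;24m🬂[38;2;22;11;26m[48;2;20;8;24m🬂[38;2;22;11;26m[48;2;20;8;24m🬂[38;2;22;11;26m[48;2;20;8;24m🬂[38;2;22;11;26m[48;2;20;8;24m🬂[38;2;22;11;26m[48;2;20;8;24m🬂[38;2;22;11;26m[48;2;20;8;24m🬂[0m
</frame>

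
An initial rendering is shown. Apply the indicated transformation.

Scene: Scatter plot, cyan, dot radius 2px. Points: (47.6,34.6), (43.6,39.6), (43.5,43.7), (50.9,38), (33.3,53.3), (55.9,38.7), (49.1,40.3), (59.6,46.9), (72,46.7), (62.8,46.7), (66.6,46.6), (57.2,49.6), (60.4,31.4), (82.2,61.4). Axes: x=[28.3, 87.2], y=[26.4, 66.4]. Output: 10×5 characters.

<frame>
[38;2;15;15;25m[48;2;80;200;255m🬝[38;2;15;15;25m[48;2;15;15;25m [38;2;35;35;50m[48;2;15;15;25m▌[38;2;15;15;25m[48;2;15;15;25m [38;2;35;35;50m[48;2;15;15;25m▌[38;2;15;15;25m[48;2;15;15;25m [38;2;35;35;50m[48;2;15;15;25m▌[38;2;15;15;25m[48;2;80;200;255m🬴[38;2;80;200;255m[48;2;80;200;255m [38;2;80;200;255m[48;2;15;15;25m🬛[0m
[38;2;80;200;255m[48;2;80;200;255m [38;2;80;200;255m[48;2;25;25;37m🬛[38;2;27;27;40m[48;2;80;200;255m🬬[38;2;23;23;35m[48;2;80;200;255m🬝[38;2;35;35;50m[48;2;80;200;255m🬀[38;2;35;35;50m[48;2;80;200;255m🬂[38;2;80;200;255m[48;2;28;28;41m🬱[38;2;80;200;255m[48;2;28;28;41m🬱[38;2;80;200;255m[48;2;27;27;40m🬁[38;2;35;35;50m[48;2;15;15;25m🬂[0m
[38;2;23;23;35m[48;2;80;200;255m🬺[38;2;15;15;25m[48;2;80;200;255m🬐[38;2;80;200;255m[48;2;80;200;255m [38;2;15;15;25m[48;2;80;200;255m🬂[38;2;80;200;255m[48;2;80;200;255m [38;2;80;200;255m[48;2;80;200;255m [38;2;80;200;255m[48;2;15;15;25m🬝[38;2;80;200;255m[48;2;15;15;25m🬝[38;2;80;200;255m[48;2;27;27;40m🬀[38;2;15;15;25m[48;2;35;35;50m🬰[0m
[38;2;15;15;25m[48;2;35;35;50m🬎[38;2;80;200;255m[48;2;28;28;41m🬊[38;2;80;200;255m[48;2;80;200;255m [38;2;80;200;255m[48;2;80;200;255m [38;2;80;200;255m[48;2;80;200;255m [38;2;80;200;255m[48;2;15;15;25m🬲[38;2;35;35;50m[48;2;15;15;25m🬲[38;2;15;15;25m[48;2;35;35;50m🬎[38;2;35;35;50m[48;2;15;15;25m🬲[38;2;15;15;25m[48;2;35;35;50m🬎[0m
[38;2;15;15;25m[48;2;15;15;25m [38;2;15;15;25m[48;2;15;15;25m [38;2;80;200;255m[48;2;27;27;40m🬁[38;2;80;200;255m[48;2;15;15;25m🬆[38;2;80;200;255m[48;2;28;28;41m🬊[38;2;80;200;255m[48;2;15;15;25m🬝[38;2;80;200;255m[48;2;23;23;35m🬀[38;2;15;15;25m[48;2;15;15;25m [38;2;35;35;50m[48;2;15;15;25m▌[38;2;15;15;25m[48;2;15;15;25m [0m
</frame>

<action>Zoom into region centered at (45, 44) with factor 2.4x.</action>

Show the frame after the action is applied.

<frame>
[38;2;80;200;255m[48;2;15;15;25m🬝[38;2;80;200;255m[48;2;15;15;25m🬀[38;2;35;35;50m[48;2;15;15;25m▌[38;2;15;15;25m[48;2;15;15;25m [38;2;35;35;50m[48;2;15;15;25m▌[38;2;15;15;25m[48;2;15;15;25m [38;2;35;35;50m[48;2;15;15;25m▌[38;2;15;15;25m[48;2;15;15;25m [38;2;28;28;41m[48;2;80;200;255m🬆[38;2;80;200;255m[48;2;15;15;25m🬺[0m
[38;2;35;35;50m[48;2;15;15;25m🬂[38;2;35;35;50m[48;2;15;15;25m🬂[38;2;35;35;50m[48;2;15;15;25m🬕[38;2;35;35;50m[48;2;15;15;25m🬂[38;2;27;27;40m[48;2;80;200;255m🬬[38;2;35;35;50m[48;2;15;15;25m🬂[38;2;35;35;50m[48;2;15;15;25m🬕[38;2;35;35;50m[48;2;15;15;25m🬂[38;2;80;200;255m[48;2;27;27;40m🬁[38;2;80;200;255m[48;2;15;15;25m🬆[0m
[38;2;15;15;25m[48;2;35;35;50m🬰[38;2;15;15;25m[48;2;35;35;50m🬰[38;2;35;35;50m[48;2;15;15;25m🬛[38;2;15;15;25m[48;2;80;200;255m🬐[38;2;80;200;255m[48;2;80;200;255m [38;2;19;19;30m[48;2;80;200;255m🬸[38;2;27;27;40m[48;2;80;200;255m🬬[38;2;15;15;25m[48;2;35;35;50m🬰[38;2;35;35;50m[48;2;15;15;25m🬛[38;2;15;15;25m[48;2;35;35;50m🬰[0m
[38;2;15;15;25m[48;2;35;35;50m🬎[38;2;15;15;25m[48;2;35;35;50m🬎[38;2;35;35;50m[48;2;15;15;25m🬲[38;2;25;25;37m[48;2;80;200;255m🬐[38;2;80;200;255m[48;2;80;200;255m [38;2;25;25;37m[48;2;80;200;255m🬐[38;2;80;200;255m[48;2;80;200;255m [38;2;15;15;25m[48;2;80;200;255m🬊[38;2;35;35;50m[48;2;80;200;255m🬀[38;2;15;15;25m[48;2;80;200;255m🬊[0m
[38;2;15;15;25m[48;2;15;15;25m [38;2;15;15;25m[48;2;15;15;25m [38;2;35;35;50m[48;2;15;15;25m▌[38;2;15;15;25m[48;2;15;15;25m [38;2;80;200;255m[48;2;25;25;37m🬟[38;2;15;15;25m[48;2;80;200;255m🬀[38;2;80;200;255m[48;2;80;200;255m [38;2;80;200;255m[48;2;15;15;25m🬝[38;2;80;200;255m[48;2;28;28;41m🬊[38;2;80;200;255m[48;2;15;15;25m🬀[0m
</frame>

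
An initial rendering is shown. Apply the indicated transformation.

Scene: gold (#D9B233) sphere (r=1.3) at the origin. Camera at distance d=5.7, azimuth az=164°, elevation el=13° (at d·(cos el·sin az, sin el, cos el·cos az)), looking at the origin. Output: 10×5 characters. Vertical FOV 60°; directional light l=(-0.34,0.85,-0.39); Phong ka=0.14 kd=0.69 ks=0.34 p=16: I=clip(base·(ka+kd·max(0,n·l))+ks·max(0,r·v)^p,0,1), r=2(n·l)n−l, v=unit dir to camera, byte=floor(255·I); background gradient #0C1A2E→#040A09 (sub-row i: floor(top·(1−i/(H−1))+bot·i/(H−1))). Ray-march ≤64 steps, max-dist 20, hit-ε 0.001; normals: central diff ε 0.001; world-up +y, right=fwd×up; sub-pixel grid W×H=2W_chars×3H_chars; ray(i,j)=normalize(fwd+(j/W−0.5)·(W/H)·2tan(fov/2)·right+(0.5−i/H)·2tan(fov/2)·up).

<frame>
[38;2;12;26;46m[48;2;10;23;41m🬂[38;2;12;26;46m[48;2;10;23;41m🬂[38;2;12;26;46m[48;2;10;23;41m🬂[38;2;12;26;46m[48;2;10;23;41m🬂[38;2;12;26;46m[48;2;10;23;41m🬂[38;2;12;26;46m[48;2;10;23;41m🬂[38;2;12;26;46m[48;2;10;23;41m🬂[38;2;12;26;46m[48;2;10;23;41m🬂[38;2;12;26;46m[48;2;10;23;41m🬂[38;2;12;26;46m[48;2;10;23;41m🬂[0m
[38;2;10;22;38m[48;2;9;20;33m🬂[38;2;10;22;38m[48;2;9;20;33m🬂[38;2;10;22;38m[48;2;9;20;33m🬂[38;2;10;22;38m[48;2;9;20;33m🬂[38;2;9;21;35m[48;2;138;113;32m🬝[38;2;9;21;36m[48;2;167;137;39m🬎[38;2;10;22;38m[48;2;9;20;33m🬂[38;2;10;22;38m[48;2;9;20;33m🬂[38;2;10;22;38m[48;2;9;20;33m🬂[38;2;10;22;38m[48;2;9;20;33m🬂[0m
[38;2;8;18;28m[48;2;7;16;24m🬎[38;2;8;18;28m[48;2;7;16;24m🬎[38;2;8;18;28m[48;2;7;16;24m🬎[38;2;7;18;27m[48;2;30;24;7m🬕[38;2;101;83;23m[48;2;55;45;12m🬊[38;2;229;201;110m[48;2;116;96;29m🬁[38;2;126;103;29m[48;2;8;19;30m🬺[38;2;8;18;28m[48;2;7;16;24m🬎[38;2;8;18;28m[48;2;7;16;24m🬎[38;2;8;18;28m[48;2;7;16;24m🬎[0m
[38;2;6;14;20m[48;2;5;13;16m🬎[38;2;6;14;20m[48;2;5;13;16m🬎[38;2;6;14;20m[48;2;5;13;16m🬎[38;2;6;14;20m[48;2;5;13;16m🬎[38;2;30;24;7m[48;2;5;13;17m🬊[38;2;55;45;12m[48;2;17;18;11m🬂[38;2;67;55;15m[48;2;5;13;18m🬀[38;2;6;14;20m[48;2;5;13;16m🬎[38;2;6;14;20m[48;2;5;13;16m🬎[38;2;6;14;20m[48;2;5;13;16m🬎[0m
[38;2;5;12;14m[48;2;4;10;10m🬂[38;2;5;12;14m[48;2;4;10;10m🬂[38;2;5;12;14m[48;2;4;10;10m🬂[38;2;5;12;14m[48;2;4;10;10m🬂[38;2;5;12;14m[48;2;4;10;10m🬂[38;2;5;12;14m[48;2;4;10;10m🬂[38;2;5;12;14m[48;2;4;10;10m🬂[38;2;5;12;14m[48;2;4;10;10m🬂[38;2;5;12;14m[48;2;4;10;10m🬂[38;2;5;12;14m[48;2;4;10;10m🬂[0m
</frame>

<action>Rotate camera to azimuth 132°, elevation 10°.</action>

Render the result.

<frame>
[38;2;12;26;46m[48;2;10;23;41m🬂[38;2;12;26;46m[48;2;10;23;41m🬂[38;2;12;26;46m[48;2;10;23;41m🬂[38;2;12;26;46m[48;2;10;23;41m🬂[38;2;12;26;46m[48;2;10;23;41m🬂[38;2;12;26;46m[48;2;10;23;41m🬂[38;2;12;26;46m[48;2;10;23;41m🬂[38;2;12;26;46m[48;2;10;23;41m🬂[38;2;12;26;46m[48;2;10;23;41m🬂[38;2;12;26;46m[48;2;10;23;41m🬂[0m
[38;2;10;22;38m[48;2;9;20;33m🬂[38;2;10;22;38m[48;2;9;20;33m🬂[38;2;10;22;38m[48;2;9;20;33m🬂[38;2;10;22;38m[48;2;9;20;33m🬂[38;2;9;21;35m[48;2;113;92;26m🬝[38;2;9;21;36m[48;2;149;123;36m🬎[38;2;10;22;38m[48;2;9;20;33m🬂[38;2;10;22;38m[48;2;9;20;33m🬂[38;2;10;22;38m[48;2;9;20;33m🬂[38;2;10;22;38m[48;2;9;20;33m🬂[0m
[38;2;8;18;28m[48;2;7;16;24m🬎[38;2;8;18;28m[48;2;7;16;24m🬎[38;2;8;18;28m[48;2;7;16;24m🬎[38;2;7;18;27m[48;2;30;24;7m🬕[38;2;68;56;15m[48;2;34;27;8m🬂[38;2;168;146;75m[48;2;70;58;16m🬁[38;2;120;99;29m[48;2;41;40;23m🬪[38;2;8;18;28m[48;2;7;16;24m🬎[38;2;8;18;28m[48;2;7;16;24m🬎[38;2;8;18;28m[48;2;7;16;24m🬎[0m
[38;2;6;14;20m[48;2;5;13;16m🬎[38;2;6;14;20m[48;2;5;13;16m🬎[38;2;6;14;20m[48;2;5;13;16m🬎[38;2;6;14;20m[48;2;5;13;16m🬎[38;2;30;24;7m[48;2;5;13;17m🬊[38;2;30;24;7m[48;2;5;13;16m🬎[38;2;37;30;8m[48;2;5;13;18m🬀[38;2;6;14;20m[48;2;5;13;16m🬎[38;2;6;14;20m[48;2;5;13;16m🬎[38;2;6;14;20m[48;2;5;13;16m🬎[0m
[38;2;5;12;14m[48;2;4;10;10m🬂[38;2;5;12;14m[48;2;4;10;10m🬂[38;2;5;12;14m[48;2;4;10;10m🬂[38;2;5;12;14m[48;2;4;10;10m🬂[38;2;5;12;14m[48;2;4;10;10m🬂[38;2;5;12;14m[48;2;4;10;10m🬂[38;2;5;12;14m[48;2;4;10;10m🬂[38;2;5;12;14m[48;2;4;10;10m🬂[38;2;5;12;14m[48;2;4;10;10m🬂[38;2;5;12;14m[48;2;4;10;10m🬂[0m
</frame>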